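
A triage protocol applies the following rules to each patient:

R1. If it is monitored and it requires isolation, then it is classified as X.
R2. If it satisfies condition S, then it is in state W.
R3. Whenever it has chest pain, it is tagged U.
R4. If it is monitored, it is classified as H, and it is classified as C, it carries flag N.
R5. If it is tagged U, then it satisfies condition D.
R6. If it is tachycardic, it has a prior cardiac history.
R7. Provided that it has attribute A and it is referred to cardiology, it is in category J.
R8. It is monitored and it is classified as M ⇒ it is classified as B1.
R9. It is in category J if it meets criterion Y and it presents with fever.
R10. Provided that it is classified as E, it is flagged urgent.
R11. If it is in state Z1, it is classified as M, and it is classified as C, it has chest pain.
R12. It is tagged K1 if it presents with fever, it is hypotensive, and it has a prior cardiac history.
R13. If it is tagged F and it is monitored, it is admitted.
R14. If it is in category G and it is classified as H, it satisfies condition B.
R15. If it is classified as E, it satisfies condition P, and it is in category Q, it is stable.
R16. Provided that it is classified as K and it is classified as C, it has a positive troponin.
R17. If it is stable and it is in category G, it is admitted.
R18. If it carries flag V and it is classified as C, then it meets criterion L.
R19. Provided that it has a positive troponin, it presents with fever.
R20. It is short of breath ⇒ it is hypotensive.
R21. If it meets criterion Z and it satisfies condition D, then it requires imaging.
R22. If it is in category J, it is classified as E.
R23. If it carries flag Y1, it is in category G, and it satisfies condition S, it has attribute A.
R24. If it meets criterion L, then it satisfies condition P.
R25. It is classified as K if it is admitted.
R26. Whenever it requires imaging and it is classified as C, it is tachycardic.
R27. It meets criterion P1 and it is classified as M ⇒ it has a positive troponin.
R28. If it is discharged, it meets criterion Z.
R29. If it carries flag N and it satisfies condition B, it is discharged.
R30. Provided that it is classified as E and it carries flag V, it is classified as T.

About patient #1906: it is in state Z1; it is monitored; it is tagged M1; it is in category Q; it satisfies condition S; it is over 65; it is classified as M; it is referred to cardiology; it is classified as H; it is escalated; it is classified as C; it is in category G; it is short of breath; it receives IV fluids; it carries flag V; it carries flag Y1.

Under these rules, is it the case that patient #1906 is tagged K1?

Yes

By R4 (it is monitored, it is classified as H, it is classified as C): it carries flag N.
By R11 (it is in state Z1, it is classified as M, it is classified as C): it has chest pain.
By R14 (it is in category G, it is classified as H): it satisfies condition B.
By R18 (it carries flag V, it is classified as C): it meets criterion L.
By R20 (it is short of breath): it is hypotensive.
By R23 (it carries flag Y1, it is in category G, it satisfies condition S): it has attribute A.
By R24 (it meets criterion L): it satisfies condition P.
By R29 (it carries flag N, it satisfies condition B): it is discharged.
By R3 (it has chest pain): it is tagged U.
By R5 (it is tagged U): it satisfies condition D.
By R7 (it has attribute A, it is referred to cardiology): it is in category J.
By R22 (it is in category J): it is classified as E.
By R28 (it is discharged): it meets criterion Z.
By R15 (it is classified as E, it satisfies condition P, it is in category Q): it is stable.
By R17 (it is stable, it is in category G): it is admitted.
By R21 (it meets criterion Z, it satisfies condition D): it requires imaging.
By R25 (it is admitted): it is classified as K.
By R26 (it requires imaging, it is classified as C): it is tachycardic.
By R6 (it is tachycardic): it has a prior cardiac history.
By R16 (it is classified as K, it is classified as C): it has a positive troponin.
By R19 (it has a positive troponin): it presents with fever.
By R12 (it presents with fever, it is hypotensive, it has a prior cardiac history): it is tagged K1.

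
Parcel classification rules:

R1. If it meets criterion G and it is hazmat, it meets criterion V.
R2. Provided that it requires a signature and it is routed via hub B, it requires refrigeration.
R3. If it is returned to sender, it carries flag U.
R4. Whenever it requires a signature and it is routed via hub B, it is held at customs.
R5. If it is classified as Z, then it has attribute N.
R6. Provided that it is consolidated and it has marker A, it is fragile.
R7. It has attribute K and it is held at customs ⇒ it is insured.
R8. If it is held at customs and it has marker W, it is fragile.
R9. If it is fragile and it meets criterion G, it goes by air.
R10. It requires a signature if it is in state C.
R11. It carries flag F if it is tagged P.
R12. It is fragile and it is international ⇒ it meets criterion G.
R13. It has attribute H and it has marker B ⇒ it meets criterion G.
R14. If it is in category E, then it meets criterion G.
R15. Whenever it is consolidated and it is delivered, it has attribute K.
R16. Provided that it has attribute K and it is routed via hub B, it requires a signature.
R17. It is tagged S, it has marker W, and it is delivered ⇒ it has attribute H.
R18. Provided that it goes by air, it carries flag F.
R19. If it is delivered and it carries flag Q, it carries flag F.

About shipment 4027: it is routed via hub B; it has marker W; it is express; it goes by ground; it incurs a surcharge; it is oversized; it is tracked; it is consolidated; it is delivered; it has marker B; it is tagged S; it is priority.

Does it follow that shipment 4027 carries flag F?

By R15 (it is consolidated, it is delivered): it has attribute K.
By R16 (it has attribute K, it is routed via hub B): it requires a signature.
By R17 (it is tagged S, it has marker W, it is delivered): it has attribute H.
By R4 (it requires a signature, it is routed via hub B): it is held at customs.
By R8 (it is held at customs, it has marker W): it is fragile.
By R13 (it has attribute H, it has marker B): it meets criterion G.
By R9 (it is fragile, it meets criterion G): it goes by air.
By R18 (it goes by air): it carries flag F.

Yes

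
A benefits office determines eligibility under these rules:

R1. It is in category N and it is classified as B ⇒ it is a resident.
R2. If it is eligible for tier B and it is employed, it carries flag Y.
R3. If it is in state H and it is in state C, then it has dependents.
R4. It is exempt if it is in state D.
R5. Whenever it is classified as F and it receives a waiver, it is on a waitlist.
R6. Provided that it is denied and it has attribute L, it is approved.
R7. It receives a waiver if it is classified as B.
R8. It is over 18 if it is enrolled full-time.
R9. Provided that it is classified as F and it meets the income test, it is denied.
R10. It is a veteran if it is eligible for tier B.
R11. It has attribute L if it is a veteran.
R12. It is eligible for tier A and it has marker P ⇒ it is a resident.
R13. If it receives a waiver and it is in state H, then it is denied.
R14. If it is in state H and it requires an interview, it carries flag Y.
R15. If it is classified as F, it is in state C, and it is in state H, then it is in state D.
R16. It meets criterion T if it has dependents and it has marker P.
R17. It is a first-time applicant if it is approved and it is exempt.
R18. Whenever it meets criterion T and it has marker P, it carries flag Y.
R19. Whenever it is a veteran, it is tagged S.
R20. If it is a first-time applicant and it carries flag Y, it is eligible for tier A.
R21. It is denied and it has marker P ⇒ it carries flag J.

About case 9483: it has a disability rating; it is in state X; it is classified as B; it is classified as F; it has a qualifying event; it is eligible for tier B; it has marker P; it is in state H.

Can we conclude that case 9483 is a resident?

Forward chaining from the given facts derives: receives a waiver, is a veteran, has attribute L, is denied, is tagged S, carries flag J, is on a waitlist, is approved.
Rules concluding "it is a resident": R1 needs "it is in category N"; R12 needs "it is eligible for tier A" — none of these are established.

No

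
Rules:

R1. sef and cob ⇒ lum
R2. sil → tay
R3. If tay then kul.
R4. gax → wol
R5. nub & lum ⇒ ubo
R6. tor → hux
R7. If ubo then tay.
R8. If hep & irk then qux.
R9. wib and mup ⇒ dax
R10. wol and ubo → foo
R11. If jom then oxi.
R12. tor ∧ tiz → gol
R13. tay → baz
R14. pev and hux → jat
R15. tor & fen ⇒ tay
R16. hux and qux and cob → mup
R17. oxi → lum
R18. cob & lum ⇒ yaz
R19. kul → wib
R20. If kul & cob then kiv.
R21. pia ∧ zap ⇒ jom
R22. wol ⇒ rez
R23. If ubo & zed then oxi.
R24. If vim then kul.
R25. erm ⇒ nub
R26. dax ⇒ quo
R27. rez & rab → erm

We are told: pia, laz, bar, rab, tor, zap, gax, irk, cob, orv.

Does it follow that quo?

Forward chaining from the given facts derives: wol, hux, jom, rez, erm, oxi, lum, yaz, nub, ubo, tay, foo, baz, kul, wib, kiv.
The only rule concluding quo is R26, which needs dax; that is never established.

No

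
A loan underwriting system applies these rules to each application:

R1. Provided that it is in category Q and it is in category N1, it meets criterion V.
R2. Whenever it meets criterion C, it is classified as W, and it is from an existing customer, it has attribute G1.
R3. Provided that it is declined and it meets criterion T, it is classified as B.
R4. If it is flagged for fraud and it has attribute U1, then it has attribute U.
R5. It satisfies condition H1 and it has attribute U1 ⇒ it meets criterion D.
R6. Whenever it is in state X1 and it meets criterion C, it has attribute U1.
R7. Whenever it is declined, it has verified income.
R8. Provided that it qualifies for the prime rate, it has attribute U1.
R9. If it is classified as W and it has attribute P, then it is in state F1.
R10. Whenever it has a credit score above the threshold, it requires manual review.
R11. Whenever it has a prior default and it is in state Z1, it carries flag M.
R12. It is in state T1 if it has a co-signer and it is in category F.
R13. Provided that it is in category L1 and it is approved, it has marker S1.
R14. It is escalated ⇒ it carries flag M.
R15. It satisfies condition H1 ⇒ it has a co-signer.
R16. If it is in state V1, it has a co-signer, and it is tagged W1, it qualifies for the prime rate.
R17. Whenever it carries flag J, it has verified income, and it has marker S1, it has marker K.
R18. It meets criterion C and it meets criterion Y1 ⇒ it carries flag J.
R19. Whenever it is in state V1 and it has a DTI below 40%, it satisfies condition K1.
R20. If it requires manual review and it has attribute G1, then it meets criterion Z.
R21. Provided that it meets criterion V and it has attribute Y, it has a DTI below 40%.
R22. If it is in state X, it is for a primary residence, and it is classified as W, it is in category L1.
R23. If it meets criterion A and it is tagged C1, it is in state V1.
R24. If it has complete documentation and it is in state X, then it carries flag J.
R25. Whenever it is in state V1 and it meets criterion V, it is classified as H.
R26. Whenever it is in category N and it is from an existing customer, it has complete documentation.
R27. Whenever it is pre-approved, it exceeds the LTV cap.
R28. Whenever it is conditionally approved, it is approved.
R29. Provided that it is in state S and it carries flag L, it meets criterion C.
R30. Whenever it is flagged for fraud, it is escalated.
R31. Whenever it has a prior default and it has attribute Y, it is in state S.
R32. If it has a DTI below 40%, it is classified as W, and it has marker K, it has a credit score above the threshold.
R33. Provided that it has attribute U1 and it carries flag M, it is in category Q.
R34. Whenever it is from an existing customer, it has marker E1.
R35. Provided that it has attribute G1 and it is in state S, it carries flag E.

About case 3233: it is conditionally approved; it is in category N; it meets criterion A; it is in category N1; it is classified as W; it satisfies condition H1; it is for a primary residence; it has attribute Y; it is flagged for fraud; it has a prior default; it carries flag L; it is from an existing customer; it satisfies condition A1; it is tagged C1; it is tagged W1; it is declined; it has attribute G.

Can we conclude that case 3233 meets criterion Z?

No

Forward chaining from the given facts derives: has verified income, has a co-signer, is in state V1, has complete documentation, is approved, is escalated, is in state S, has marker E1, carries flag M, qualifies for the prime rate, meets criterion C, has attribute G1, has attribute U1, is in category Q, carries flag E, meets criterion V, has attribute U, meets criterion D, has a DTI below 40%, is classified as H, satisfies condition K1.
The only rule concluding "it meets criterion Z" is R20, which needs "it requires manual review"; that is never established.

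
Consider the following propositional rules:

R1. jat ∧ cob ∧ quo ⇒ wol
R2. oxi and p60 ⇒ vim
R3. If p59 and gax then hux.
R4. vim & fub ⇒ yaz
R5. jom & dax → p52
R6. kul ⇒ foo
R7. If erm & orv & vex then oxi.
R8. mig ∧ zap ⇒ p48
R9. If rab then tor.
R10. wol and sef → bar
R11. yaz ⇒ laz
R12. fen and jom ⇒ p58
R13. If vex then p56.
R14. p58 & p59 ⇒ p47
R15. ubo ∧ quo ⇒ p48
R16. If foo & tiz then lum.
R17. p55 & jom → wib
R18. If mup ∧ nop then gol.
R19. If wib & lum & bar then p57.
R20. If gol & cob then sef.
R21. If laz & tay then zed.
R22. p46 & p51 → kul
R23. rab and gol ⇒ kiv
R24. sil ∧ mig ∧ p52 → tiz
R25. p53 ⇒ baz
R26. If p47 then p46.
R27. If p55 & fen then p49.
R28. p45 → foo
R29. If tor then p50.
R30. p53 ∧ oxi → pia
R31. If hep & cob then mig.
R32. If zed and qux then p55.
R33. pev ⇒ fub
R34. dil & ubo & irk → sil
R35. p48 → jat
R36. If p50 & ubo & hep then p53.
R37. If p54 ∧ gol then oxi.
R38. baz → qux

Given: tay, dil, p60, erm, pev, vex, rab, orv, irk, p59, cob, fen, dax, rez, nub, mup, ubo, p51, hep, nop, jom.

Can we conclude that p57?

Forward chaining from the given facts derives: p52, oxi, tor, p58, p56, p47, gol, sef, kiv, p46, p50, mig, fub, sil, p53, vim, yaz, laz, zed, kul, tiz, baz, pia, qux, foo, lum, p55, wib, p49.
The only rule concluding p57 is R19, which needs bar; that is never established.

No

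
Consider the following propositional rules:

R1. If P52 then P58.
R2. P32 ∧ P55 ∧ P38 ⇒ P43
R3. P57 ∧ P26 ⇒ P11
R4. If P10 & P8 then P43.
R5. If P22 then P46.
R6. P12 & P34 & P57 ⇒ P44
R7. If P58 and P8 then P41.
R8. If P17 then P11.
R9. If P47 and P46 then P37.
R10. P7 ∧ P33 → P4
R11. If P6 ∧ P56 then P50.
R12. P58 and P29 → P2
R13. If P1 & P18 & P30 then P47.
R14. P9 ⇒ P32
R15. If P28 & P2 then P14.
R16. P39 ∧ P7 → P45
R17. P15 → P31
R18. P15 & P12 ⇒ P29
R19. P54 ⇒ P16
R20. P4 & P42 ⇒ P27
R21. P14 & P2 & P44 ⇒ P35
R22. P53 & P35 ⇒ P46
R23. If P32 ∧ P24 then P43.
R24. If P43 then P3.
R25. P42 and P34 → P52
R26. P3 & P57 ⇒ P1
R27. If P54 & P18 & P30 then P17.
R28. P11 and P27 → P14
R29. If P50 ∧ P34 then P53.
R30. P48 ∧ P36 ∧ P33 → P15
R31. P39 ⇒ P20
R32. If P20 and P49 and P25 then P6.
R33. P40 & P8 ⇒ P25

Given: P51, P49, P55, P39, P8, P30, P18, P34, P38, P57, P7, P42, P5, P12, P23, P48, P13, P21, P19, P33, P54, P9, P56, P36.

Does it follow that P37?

No

Forward chaining from the given facts derives: P44, P4, P32, P45, P16, P27, P52, P17, P15, P20, P58, P43, P41, P11, P31, P29, P3, P1, P14, P2, P47, P35.
The only rule concluding P37 is R9, which needs P46; that is never established.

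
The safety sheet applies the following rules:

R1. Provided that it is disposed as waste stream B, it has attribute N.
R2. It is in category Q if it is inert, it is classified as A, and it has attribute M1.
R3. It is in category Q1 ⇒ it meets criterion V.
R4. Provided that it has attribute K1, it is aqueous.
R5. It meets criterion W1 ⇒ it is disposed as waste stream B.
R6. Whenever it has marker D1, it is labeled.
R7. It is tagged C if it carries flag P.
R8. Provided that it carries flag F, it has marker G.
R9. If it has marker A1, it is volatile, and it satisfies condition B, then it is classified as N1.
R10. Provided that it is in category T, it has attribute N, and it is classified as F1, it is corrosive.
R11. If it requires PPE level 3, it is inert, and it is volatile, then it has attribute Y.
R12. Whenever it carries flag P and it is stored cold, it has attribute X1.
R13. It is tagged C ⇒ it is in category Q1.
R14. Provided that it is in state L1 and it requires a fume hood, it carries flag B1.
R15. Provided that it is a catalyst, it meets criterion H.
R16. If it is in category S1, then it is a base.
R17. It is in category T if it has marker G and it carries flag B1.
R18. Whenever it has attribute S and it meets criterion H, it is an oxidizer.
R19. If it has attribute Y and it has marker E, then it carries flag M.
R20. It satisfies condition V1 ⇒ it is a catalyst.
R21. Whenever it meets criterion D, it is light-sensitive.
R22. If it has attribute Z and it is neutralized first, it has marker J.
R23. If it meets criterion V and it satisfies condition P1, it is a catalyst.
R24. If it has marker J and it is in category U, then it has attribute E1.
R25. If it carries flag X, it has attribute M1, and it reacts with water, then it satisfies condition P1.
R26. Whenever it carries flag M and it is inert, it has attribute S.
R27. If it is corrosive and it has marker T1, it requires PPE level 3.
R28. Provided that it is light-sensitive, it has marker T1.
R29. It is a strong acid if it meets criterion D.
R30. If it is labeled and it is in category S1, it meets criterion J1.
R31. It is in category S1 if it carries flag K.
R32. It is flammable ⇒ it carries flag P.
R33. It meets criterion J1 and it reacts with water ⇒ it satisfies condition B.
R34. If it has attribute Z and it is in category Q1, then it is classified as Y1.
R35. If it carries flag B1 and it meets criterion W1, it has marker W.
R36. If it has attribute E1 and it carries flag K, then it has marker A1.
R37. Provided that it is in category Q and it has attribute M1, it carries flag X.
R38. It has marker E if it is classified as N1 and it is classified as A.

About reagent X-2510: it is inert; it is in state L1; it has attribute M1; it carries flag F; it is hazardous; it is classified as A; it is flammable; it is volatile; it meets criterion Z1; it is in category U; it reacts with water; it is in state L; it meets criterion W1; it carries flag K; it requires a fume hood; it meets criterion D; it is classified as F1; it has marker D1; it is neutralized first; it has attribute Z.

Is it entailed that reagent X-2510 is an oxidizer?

By R2 (it is inert, it is classified as A, it has attribute M1): it is in category Q.
By R5 (it meets criterion W1): it is disposed as waste stream B.
By R6 (it has marker D1): it is labeled.
By R8 (it carries flag F): it has marker G.
By R14 (it is in state L1, it requires a fume hood): it carries flag B1.
By R17 (it has marker G, it carries flag B1): it is in category T.
By R21 (it meets criterion D): it is light-sensitive.
By R22 (it has attribute Z, it is neutralized first): it has marker J.
By R24 (it has marker J, it is in category U): it has attribute E1.
By R28 (it is light-sensitive): it has marker T1.
By R31 (it carries flag K): it is in category S1.
By R32 (it is flammable): it carries flag P.
By R36 (it has attribute E1, it carries flag K): it has marker A1.
By R37 (it is in category Q, it has attribute M1): it carries flag X.
By R1 (it is disposed as waste stream B): it has attribute N.
By R7 (it carries flag P): it is tagged C.
By R10 (it is in category T, it has attribute N, it is classified as F1): it is corrosive.
By R13 (it is tagged C): it is in category Q1.
By R25 (it carries flag X, it has attribute M1, it reacts with water): it satisfies condition P1.
By R27 (it is corrosive, it has marker T1): it requires PPE level 3.
By R30 (it is labeled, it is in category S1): it meets criterion J1.
By R33 (it meets criterion J1, it reacts with water): it satisfies condition B.
By R3 (it is in category Q1): it meets criterion V.
By R9 (it has marker A1, it is volatile, it satisfies condition B): it is classified as N1.
By R11 (it requires PPE level 3, it is inert, it is volatile): it has attribute Y.
By R23 (it meets criterion V, it satisfies condition P1): it is a catalyst.
By R38 (it is classified as N1, it is classified as A): it has marker E.
By R15 (it is a catalyst): it meets criterion H.
By R19 (it has attribute Y, it has marker E): it carries flag M.
By R26 (it carries flag M, it is inert): it has attribute S.
By R18 (it has attribute S, it meets criterion H): it is an oxidizer.

Yes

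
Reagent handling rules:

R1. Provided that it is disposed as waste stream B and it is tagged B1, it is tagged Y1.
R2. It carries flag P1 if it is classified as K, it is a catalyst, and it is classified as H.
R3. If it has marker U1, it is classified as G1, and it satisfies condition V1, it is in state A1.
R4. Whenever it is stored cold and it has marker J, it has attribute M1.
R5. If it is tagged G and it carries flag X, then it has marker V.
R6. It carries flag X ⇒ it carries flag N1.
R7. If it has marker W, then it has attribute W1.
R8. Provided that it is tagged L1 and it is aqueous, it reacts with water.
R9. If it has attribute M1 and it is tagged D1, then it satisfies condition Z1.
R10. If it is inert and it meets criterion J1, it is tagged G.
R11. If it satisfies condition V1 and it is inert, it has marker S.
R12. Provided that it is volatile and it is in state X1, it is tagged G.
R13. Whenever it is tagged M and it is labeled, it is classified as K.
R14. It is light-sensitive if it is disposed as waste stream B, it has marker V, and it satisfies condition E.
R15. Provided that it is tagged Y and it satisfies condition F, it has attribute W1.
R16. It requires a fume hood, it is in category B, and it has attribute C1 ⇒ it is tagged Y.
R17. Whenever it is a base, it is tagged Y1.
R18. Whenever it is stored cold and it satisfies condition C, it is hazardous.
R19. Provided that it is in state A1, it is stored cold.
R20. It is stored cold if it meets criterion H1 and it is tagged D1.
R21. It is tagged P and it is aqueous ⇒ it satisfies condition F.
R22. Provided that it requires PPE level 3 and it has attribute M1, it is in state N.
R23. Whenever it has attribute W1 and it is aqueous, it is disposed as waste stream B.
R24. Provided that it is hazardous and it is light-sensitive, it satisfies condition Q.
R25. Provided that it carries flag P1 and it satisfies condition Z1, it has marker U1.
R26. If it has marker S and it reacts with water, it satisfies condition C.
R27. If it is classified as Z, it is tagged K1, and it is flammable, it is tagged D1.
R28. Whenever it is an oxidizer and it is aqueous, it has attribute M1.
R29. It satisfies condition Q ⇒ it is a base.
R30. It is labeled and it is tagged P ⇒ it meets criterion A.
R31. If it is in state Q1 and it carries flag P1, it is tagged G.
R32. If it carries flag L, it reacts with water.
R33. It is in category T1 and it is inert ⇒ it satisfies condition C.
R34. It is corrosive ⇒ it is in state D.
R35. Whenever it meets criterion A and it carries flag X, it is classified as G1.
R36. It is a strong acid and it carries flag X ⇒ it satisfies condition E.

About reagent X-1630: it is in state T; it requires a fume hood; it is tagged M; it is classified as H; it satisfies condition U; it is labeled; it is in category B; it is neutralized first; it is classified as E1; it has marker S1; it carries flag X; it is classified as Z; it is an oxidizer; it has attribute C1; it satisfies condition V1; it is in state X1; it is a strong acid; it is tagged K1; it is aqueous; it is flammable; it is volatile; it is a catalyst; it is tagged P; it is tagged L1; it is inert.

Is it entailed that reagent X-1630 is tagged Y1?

Yes

By R8 (it is tagged L1, it is aqueous): it reacts with water.
By R11 (it satisfies condition V1, it is inert): it has marker S.
By R12 (it is volatile, it is in state X1): it is tagged G.
By R13 (it is tagged M, it is labeled): it is classified as K.
By R16 (it requires a fume hood, it is in category B, it has attribute C1): it is tagged Y.
By R21 (it is tagged P, it is aqueous): it satisfies condition F.
By R26 (it has marker S, it reacts with water): it satisfies condition C.
By R27 (it is classified as Z, it is tagged K1, it is flammable): it is tagged D1.
By R28 (it is an oxidizer, it is aqueous): it has attribute M1.
By R30 (it is labeled, it is tagged P): it meets criterion A.
By R35 (it meets criterion A, it carries flag X): it is classified as G1.
By R36 (it is a strong acid, it carries flag X): it satisfies condition E.
By R2 (it is classified as K, it is a catalyst, it is classified as H): it carries flag P1.
By R5 (it is tagged G, it carries flag X): it has marker V.
By R9 (it has attribute M1, it is tagged D1): it satisfies condition Z1.
By R15 (it is tagged Y, it satisfies condition F): it has attribute W1.
By R23 (it has attribute W1, it is aqueous): it is disposed as waste stream B.
By R25 (it carries flag P1, it satisfies condition Z1): it has marker U1.
By R3 (it has marker U1, it is classified as G1, it satisfies condition V1): it is in state A1.
By R14 (it is disposed as waste stream B, it has marker V, it satisfies condition E): it is light-sensitive.
By R19 (it is in state A1): it is stored cold.
By R18 (it is stored cold, it satisfies condition C): it is hazardous.
By R24 (it is hazardous, it is light-sensitive): it satisfies condition Q.
By R29 (it satisfies condition Q): it is a base.
By R17 (it is a base): it is tagged Y1.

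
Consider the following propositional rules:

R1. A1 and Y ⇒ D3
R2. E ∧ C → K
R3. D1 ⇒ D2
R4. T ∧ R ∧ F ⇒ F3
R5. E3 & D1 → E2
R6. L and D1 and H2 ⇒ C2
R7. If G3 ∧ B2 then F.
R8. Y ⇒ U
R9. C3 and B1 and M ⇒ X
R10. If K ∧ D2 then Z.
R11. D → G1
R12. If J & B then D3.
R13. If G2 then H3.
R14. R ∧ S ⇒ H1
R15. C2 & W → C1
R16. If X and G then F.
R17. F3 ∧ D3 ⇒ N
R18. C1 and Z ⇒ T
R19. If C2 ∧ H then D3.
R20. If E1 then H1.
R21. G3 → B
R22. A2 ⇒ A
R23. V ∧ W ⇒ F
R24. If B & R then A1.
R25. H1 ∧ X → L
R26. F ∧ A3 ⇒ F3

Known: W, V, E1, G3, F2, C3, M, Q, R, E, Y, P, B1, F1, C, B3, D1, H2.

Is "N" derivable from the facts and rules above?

Yes

K  (by R2: E, C)
D2  (by R3: D1)
X  (by R9: C3, B1, M)
Z  (by R10: K, D2)
H1  (by R20: E1)
B  (by R21: G3)
F  (by R23: V, W)
A1  (by R24: B, R)
L  (by R25: H1, X)
D3  (by R1: A1, Y)
C2  (by R6: L, D1, H2)
C1  (by R15: C2, W)
T  (by R18: C1, Z)
F3  (by R4: T, R, F)
N  (by R17: F3, D3)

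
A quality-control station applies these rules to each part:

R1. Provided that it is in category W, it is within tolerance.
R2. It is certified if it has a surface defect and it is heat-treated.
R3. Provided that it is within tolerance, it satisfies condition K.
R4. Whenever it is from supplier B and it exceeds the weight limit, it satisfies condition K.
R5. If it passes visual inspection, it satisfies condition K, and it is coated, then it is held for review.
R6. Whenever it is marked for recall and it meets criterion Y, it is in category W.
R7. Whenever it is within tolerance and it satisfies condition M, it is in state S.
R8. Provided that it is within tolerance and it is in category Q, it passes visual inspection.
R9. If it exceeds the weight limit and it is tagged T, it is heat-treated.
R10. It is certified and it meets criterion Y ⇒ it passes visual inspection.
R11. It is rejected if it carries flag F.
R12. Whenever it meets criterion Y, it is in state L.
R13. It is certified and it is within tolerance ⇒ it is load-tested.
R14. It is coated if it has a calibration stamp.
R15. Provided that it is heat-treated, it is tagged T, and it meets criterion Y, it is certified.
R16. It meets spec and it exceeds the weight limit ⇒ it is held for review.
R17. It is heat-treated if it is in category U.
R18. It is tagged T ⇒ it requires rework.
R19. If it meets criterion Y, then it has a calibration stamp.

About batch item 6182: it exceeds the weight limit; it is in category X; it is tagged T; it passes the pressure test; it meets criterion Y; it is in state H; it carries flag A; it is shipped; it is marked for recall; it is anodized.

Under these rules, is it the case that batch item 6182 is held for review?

Yes

By R6 (it is marked for recall, it meets criterion Y): it is in category W.
By R9 (it exceeds the weight limit, it is tagged T): it is heat-treated.
By R15 (it is heat-treated, it is tagged T, it meets criterion Y): it is certified.
By R19 (it meets criterion Y): it has a calibration stamp.
By R1 (it is in category W): it is within tolerance.
By R3 (it is within tolerance): it satisfies condition K.
By R10 (it is certified, it meets criterion Y): it passes visual inspection.
By R14 (it has a calibration stamp): it is coated.
By R5 (it passes visual inspection, it satisfies condition K, it is coated): it is held for review.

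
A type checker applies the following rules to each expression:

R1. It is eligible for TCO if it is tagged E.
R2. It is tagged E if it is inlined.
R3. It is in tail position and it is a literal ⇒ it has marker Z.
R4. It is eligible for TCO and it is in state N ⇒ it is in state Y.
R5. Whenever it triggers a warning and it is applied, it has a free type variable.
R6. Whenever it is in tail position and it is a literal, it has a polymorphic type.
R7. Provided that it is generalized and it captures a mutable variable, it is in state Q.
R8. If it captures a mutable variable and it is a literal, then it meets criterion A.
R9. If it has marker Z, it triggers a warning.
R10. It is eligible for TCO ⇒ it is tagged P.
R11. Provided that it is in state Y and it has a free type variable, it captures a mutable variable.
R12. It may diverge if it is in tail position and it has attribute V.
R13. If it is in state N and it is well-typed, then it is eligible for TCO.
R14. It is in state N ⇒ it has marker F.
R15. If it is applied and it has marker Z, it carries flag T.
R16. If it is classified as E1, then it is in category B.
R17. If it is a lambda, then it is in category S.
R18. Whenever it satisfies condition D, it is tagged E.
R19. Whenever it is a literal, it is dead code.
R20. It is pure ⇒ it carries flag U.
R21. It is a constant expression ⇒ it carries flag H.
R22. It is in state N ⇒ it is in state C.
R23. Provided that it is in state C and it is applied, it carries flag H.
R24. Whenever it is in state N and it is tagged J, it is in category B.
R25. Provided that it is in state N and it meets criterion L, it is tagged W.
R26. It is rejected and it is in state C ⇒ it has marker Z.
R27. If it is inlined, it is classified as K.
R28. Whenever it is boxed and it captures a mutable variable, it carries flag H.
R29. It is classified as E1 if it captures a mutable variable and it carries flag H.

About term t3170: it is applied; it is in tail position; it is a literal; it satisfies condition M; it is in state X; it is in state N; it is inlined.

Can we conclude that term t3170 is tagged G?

Forward chaining from the given facts derives: is tagged E, has marker Z, has a polymorphic type, triggers a warning, has marker F, carries flag T, is dead code, is in state C, carries flag H, is classified as K, is eligible for TCO, is in state Y, has a free type variable, is tagged P, captures a mutable variable, is classified as E1, meets criterion A, is in category B.
No rule has "it is tagged G" as its conclusion, and it is not among the given facts.

No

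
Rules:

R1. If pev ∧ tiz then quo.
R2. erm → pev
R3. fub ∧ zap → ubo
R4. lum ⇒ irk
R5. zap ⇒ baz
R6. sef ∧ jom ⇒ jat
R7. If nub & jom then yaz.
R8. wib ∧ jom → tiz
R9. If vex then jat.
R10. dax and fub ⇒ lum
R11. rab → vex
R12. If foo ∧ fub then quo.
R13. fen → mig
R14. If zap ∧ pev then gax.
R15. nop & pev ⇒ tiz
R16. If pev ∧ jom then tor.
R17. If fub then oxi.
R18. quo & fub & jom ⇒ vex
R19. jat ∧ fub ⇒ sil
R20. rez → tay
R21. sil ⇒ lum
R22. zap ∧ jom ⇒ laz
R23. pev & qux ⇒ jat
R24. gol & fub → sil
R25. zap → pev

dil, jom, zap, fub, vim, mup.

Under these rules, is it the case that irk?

Forward chaining from the given facts derives: ubo, baz, oxi, laz, pev, gax, tor.
The only rule concluding irk is R4, which needs lum; that is never established.

No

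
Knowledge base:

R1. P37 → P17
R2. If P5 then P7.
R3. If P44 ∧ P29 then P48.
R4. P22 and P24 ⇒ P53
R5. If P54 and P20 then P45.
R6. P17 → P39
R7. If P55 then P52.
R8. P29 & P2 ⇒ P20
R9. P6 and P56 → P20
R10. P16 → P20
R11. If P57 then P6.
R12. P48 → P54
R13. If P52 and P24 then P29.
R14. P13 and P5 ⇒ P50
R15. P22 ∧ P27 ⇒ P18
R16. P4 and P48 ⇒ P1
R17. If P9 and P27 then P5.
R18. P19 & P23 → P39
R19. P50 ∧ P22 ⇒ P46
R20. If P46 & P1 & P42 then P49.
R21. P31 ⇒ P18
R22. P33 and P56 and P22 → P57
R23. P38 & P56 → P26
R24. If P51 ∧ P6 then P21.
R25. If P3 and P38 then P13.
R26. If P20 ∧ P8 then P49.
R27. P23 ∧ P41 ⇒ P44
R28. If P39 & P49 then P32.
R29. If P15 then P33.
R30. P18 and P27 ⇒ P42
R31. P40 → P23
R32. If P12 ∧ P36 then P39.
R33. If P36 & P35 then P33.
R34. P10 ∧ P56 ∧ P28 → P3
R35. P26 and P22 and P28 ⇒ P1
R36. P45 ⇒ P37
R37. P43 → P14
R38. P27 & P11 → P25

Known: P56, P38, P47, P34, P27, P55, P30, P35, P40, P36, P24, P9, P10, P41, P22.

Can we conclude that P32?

Forward chaining from the given facts derives: P53, P52, P29, P18, P5, P26, P42, P23, P33, P7, P57, P44, P48, P6, P54, P20, P45, P37, P17, P39.
The only rule concluding P32 is R28, which needs P49; that is never established.

No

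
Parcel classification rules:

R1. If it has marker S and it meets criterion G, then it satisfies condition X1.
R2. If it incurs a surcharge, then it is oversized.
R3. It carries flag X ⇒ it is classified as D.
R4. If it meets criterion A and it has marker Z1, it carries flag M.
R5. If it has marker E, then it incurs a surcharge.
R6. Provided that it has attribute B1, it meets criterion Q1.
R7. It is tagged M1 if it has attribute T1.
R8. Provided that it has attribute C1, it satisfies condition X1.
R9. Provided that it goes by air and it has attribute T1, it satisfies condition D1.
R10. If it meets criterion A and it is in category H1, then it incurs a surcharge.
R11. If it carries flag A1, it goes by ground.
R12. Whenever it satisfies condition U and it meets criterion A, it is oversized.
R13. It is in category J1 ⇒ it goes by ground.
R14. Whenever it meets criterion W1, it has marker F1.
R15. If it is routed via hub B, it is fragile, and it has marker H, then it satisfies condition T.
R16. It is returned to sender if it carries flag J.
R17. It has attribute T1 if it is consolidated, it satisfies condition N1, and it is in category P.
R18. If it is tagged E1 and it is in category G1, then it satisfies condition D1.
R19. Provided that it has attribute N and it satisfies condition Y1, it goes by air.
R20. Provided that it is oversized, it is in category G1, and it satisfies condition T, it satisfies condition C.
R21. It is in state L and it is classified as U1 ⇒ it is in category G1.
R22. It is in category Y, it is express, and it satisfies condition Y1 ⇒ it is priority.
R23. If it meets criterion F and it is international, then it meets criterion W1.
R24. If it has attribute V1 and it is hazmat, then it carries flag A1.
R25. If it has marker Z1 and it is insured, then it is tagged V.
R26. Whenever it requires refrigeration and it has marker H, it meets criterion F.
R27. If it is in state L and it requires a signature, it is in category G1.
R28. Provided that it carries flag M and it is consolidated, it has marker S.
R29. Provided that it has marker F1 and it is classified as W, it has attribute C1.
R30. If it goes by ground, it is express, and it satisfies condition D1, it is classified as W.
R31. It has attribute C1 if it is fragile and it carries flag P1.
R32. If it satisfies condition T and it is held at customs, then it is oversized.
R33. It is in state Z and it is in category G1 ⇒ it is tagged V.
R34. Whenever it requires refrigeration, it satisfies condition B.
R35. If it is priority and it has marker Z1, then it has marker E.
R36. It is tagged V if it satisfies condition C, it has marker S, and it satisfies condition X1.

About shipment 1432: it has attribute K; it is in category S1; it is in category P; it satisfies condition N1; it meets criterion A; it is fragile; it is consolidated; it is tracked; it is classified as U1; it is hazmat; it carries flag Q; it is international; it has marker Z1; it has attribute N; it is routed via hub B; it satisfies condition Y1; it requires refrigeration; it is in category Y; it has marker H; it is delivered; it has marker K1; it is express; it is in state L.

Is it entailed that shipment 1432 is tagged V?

No

Forward chaining from the given facts derives: carries flag M, satisfies condition T, has attribute T1, goes by air, is in category G1, is priority, meets criterion F, has marker S, satisfies condition B, has marker E, incurs a surcharge, is tagged M1, satisfies condition D1, meets criterion W1, is oversized, has marker F1, satisfies condition C.
Rules concluding "it is tagged V": R25 needs "it is insured"; R33 needs "it is in state Z"; R36 needs "it satisfies condition X1" — none of these are established.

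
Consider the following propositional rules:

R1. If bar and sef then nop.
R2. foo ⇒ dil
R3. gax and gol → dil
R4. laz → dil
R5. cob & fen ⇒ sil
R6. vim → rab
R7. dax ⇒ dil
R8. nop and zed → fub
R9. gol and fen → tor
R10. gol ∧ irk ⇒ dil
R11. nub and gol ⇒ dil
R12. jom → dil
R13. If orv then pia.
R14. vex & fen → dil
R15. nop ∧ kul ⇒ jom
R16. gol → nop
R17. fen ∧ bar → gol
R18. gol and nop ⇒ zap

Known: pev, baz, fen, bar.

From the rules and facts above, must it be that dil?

No

Forward chaining from the given facts derives: gol, tor, nop, zap.
Rules concluding dil: R2 needs foo; R3 needs gax; R4 needs laz; R7 needs dax; R10 needs irk; R11 needs nub; R12 needs jom; R14 needs vex — none of these are established.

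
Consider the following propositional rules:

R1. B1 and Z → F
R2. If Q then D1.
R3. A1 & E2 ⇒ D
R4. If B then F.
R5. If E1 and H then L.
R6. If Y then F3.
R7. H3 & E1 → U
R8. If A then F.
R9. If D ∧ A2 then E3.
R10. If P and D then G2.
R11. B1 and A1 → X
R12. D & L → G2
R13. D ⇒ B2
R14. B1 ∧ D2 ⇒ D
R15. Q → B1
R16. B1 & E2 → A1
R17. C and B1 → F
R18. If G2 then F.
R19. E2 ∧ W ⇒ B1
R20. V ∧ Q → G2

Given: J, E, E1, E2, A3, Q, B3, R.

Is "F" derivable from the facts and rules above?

Forward chaining from the given facts derives: D1, B1, A1, D, X, B2.
Rules concluding F: R1 needs Z; R4 needs B; R8 needs A; R17 needs C; R18 needs G2 — none of these are established.

No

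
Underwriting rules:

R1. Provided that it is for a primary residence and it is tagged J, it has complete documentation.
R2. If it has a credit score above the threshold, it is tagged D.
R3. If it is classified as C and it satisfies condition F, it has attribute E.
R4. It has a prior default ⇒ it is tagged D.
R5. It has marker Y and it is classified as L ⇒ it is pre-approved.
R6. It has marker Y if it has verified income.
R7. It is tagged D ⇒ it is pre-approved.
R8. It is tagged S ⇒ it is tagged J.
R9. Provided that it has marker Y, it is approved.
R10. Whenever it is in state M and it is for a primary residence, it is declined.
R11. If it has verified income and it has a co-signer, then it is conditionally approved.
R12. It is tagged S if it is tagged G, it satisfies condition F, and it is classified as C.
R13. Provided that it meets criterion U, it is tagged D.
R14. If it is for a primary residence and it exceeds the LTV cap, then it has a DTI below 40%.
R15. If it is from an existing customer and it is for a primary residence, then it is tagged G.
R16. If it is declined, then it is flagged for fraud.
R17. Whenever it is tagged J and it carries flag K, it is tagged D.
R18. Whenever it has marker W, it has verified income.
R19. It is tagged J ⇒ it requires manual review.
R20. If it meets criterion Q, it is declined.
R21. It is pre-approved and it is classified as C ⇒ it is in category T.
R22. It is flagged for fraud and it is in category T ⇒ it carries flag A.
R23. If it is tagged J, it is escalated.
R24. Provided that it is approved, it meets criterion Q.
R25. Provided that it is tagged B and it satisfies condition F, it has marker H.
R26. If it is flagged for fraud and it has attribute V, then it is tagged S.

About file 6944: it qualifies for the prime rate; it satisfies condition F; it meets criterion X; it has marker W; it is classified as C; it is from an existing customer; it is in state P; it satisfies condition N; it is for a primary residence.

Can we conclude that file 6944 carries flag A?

Forward chaining from the given facts derives: has attribute E, is tagged G, has verified income, has marker Y, is approved, is tagged S, meets criterion Q, is tagged J, requires manual review, is declined, is escalated, has complete documentation, is flagged for fraud.
The only rule concluding "it carries flag A" is R22, which needs "it is in category T"; that is never established.

No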